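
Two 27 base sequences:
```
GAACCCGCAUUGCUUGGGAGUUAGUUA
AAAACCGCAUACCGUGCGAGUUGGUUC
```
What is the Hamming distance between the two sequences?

The sequences differ at positions 1, 4, 11, 12, 14, 17, 23, 27 (1-based) — 8 in total.

8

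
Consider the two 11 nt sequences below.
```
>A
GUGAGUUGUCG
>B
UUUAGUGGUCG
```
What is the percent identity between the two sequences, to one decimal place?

3 positions differ (1, 3, 7), so 8 of 11 match: 8/11 = 72.73%.

72.7%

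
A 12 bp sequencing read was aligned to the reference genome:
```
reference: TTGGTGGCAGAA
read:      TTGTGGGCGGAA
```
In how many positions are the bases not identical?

Comparing position by position, 3 positions differ: 4 (G/T), 5 (T/G), 9 (A/G).

3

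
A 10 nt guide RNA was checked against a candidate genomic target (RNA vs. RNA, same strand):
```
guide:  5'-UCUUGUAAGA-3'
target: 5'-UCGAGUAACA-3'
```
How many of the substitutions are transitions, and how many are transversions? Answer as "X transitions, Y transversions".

Transitions (purine↔purine or pyrimidine↔pyrimidine): none.
Transversions (purine↔pyrimidine): 3 U→G, 4 U→A, 9 G→C.

0 transitions, 3 transversions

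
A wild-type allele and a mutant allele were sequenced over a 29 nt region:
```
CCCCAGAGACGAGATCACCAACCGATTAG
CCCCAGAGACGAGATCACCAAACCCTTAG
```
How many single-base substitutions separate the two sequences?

3

Comparing position by position, 3 bases differ: 22 (C/A), 24 (G/C), 25 (A/C).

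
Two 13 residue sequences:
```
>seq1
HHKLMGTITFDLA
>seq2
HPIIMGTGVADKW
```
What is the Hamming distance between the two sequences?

The sequences differ at residues 2, 3, 4, 8, 9, 10, 12, 13 (1-based) — 8 in total.

8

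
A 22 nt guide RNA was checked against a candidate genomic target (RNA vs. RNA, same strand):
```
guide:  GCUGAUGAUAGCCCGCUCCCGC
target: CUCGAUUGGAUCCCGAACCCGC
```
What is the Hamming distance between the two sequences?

Comparing position by position, 9 sites differ: 1 (G/C), 2 (C/U), 3 (U/C), 7 (G/U), 8 (A/G), 9 (U/G), 11 (G/U), 16 (C/A), 17 (U/A).

9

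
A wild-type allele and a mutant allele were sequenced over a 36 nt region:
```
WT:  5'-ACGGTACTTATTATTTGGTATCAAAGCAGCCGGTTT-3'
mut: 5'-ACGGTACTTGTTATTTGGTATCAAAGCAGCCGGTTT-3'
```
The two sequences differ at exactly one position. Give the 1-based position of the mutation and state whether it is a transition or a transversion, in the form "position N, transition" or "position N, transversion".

The sequences differ only at position 10: A→G (purine→purine), a transition.

position 10, transition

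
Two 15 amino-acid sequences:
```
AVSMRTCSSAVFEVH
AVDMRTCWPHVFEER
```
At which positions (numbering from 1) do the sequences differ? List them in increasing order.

3, 8, 9, 10, 14, 15

Differences at position 3 (S→D), position 8 (S→W), position 9 (S→P), position 10 (A→H), position 14 (V→E), position 15 (H→R).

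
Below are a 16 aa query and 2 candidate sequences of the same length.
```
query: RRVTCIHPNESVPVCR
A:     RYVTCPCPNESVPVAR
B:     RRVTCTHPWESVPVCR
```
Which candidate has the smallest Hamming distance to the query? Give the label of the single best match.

B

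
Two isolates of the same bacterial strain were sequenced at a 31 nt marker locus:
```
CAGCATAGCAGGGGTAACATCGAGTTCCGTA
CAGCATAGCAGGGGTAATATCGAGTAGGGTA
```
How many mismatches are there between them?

Mismatches (1-based): base 18: C→T; base 26: T→A; base 27: C→G; base 28: C→G.

4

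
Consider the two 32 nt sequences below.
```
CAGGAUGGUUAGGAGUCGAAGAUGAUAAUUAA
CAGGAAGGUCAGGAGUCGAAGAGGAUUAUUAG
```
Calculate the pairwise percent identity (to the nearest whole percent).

Mismatches at positions 6, 10, 23, 27, 32 (1-based): 5 of 32.
Identical positions: 27/32 = 84.38% → 84%.

84%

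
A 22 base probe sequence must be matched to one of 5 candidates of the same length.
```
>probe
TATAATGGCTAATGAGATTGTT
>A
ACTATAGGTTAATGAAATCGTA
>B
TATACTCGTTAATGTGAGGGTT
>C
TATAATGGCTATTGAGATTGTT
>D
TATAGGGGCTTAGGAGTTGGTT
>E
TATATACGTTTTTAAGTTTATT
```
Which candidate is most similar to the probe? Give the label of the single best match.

Hamming distances to probe — A: 8; B: 6; C: 1; D: 6; E: 9.
Smallest is C with 1 mismatch.

C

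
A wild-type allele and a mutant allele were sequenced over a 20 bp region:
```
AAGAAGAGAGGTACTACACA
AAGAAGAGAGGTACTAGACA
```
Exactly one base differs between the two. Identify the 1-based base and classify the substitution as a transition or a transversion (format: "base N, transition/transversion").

The sequences differ only at base 17: C→G (pyrimidine→purine), a transversion.

base 17, transversion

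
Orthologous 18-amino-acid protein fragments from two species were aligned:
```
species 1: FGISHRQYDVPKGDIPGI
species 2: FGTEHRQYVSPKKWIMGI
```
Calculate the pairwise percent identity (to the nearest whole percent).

61%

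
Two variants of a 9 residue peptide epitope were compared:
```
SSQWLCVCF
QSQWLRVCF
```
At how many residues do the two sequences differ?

2

Comparing position by position, 2 residues differ: 1 (S/Q), 6 (C/R).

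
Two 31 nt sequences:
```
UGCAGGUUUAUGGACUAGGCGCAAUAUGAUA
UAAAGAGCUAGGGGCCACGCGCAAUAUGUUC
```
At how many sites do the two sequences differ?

Comparing position by position, 11 sites differ: 2 (G/A), 3 (C/A), 6 (G/A), 7 (U/G), 8 (U/C), 11 (U/G), 14 (A/G), 16 (U/C), 18 (G/C), 29 (A/U), 31 (A/C).

11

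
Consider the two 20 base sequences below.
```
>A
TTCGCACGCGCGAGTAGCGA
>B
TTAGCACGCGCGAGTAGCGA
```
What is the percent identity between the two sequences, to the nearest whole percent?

95%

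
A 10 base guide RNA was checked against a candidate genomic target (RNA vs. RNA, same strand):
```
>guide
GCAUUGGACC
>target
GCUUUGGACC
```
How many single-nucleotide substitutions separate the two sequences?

The sequences differ at bases 3 (1-based) — 1 in total.

1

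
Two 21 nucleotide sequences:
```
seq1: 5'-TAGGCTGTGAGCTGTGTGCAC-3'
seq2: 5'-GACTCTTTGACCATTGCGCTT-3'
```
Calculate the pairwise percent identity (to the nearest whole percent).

10 positions differ (1, 3, 4, 7, 11, 13, 14, 17, 20, 21), so 11 of 21 match: 11/21 = 52.38%.

52%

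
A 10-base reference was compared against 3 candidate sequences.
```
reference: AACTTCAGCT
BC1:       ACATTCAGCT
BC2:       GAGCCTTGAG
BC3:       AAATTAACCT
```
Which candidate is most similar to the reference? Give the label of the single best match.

Hamming distances to reference — BC1: 2; BC2: 8; BC3: 3.
Smallest is BC1 with 2 mismatches.

BC1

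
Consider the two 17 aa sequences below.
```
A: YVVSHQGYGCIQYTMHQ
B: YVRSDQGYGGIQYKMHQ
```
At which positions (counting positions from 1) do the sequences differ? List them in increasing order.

Differences at position 3 (V→R), position 5 (H→D), position 10 (C→G), position 14 (T→K).

3, 5, 10, 14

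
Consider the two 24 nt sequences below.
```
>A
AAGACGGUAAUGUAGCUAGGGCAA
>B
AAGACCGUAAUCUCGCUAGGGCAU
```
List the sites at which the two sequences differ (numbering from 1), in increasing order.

6, 12, 14, 24

Scanning 1-based: 6: G/C; 12: G/C; 14: A/C; 24: A/U.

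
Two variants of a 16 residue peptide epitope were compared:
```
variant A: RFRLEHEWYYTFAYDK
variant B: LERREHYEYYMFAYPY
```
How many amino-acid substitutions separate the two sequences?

8

Comparing position by position, 8 residues differ: 1 (R/L), 2 (F/E), 4 (L/R), 7 (E/Y), 8 (W/E), 11 (T/M), 15 (D/P), 16 (K/Y).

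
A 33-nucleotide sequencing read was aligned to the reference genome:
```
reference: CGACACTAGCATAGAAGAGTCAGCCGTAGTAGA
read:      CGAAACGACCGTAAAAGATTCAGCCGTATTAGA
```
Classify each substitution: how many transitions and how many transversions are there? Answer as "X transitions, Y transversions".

2 transitions, 5 transversions

Mismatches (1-based):
position 4: C→A (pyrimidine→purine, transversion)
position 7: T→G (pyrimidine→purine, transversion)
position 9: G→C (purine→pyrimidine, transversion)
position 11: A→G (purine→purine, transition)
position 14: G→A (purine→purine, transition)
position 19: G→T (purine→pyrimidine, transversion)
position 29: G→T (purine→pyrimidine, transversion)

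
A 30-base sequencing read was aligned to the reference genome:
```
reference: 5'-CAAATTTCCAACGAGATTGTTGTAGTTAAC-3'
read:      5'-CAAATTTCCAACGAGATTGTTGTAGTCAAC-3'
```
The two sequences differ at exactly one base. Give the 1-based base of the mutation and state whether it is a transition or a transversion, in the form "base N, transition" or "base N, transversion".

The sequences differ only at base 27: T→C (pyrimidine→pyrimidine), a transition.

base 27, transition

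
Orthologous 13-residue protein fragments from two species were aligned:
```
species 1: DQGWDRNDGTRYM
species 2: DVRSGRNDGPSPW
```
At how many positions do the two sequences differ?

Comparing position by position, 8 positions differ: 2 (Q/V), 3 (G/R), 4 (W/S), 5 (D/G), 10 (T/P), 11 (R/S), 12 (Y/P), 13 (M/W).

8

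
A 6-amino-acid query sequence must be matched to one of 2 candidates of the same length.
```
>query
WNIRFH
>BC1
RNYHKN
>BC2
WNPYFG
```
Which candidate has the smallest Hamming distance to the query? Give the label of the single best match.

BC2

BC1 differs at 5 residues; BC2 differs at 3 residues. The closest is BC2.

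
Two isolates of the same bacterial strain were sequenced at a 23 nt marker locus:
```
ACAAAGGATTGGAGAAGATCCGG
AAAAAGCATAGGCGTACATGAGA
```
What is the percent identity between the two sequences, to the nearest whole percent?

61%

9 positions differ (2, 7, 10, 13, 15, 17, 20, 21, 23), so 14 of 23 match: 14/23 = 60.87%.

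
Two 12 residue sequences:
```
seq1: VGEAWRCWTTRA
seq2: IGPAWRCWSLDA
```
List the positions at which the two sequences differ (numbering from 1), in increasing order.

Differences at position 1 (V→I), position 3 (E→P), position 9 (T→S), position 10 (T→L), position 11 (R→D).

1, 3, 9, 10, 11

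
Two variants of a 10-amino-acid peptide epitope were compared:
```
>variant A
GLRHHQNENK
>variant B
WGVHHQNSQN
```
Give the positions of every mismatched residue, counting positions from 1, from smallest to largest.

Scanning 1-based: 1: G/W; 2: L/G; 3: R/V; 8: E/S; 9: N/Q; 10: K/N.

1, 2, 3, 8, 9, 10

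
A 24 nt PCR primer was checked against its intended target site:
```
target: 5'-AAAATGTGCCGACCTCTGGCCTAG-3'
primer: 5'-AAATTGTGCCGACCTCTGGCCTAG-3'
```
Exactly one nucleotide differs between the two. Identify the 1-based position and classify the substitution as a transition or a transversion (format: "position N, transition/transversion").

position 4, transversion

Position 4 changes A→T. A is a purine and T is a pyrimidine, so this is a transversion.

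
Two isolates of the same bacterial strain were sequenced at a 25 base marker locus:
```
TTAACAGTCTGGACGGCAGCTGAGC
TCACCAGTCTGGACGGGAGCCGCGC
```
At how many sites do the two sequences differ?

The sequences differ at sites 2, 4, 17, 21, 23 (1-based) — 5 in total.

5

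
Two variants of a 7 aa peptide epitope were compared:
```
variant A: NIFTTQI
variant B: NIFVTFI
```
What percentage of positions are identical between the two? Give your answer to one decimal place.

2 positions differ (4, 6), so 5 of 7 match: 5/7 = 71.43%.

71.4%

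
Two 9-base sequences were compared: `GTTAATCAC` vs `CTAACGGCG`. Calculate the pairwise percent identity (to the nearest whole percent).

Mismatches at positions 1, 3, 5, 6, 7, 8, 9 (1-based): 7 of 9.
Identical positions: 2/9 = 22.22% → 22%.

22%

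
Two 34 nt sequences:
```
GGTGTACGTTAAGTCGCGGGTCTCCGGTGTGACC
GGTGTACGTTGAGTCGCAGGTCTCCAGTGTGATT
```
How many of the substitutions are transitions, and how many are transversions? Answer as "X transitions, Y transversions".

5 transitions, 0 transversions

Mismatches (1-based):
base 11: A→G (purine→purine, transition)
base 18: G→A (purine→purine, transition)
base 26: G→A (purine→purine, transition)
base 33: C→T (pyrimidine→pyrimidine, transition)
base 34: C→T (pyrimidine→pyrimidine, transition)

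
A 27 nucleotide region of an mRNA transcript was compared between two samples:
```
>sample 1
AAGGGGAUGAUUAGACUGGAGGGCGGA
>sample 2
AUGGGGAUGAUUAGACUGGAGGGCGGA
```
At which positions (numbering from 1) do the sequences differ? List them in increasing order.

2

Scanning 1-based: 2: A/U.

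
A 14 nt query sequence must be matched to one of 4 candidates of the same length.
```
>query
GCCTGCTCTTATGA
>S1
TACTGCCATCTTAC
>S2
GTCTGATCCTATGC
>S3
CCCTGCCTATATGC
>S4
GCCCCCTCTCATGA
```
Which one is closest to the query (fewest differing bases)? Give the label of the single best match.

Hamming distances to query — S1: 8; S2: 4; S3: 5; S4: 3.
Smallest is S4 with 3 mismatches.

S4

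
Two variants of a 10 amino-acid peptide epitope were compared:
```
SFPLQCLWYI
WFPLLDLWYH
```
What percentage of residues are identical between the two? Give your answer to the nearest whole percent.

60%

4 positions differ (1, 5, 6, 10), so 6 of 10 match: 6/10 = 60%.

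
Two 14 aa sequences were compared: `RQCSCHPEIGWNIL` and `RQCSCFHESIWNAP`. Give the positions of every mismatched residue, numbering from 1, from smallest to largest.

6, 7, 9, 10, 13, 14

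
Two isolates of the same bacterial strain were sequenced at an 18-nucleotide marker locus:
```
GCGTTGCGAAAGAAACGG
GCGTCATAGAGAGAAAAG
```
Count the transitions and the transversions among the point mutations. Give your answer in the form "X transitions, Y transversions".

Transitions (purine↔purine or pyrimidine↔pyrimidine): 5 T→C, 6 G→A, 7 C→T, 8 G→A, 9 A→G, 11 A→G, 12 G→A, 13 A→G, 17 G→A.
Transversions (purine↔pyrimidine): 16 C→A.

9 transitions, 1 transversion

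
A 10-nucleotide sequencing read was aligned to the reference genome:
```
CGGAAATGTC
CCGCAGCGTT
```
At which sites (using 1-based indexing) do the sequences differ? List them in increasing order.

Scanning 1-based: 2: G/C; 4: A/C; 6: A/G; 7: T/C; 10: C/T.

2, 4, 6, 7, 10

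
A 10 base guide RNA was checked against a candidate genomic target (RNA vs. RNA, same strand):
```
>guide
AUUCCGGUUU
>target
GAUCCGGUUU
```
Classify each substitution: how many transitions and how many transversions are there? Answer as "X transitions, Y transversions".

Mismatches (1-based):
position 1: A→G (purine→purine, transition)
position 2: U→A (pyrimidine→purine, transversion)

1 transition, 1 transversion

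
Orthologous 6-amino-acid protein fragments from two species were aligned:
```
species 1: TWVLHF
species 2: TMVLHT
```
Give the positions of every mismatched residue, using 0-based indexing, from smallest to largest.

Differences at position 1 (W→M), position 5 (F→T).

1, 5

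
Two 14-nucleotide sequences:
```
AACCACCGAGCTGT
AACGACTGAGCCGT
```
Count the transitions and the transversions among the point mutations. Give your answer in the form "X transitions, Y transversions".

2 transitions, 1 transversion

Mismatches (1-based):
base 4: C→G (pyrimidine→purine, transversion)
base 7: C→T (pyrimidine→pyrimidine, transition)
base 12: T→C (pyrimidine→pyrimidine, transition)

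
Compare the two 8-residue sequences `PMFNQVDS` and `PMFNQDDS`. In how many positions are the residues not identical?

1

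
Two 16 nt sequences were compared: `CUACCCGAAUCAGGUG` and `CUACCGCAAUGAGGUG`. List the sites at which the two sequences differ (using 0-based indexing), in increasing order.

5, 6, 10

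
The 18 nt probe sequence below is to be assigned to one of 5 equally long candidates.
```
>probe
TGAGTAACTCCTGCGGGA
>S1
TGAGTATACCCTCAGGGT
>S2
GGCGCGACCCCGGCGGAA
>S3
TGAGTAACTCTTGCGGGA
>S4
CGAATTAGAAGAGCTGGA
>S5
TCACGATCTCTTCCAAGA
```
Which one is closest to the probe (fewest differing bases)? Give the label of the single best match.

S3

S1 differs at 6 bases; S2 differs at 7 bases; S3 differs at 1 base; S4 differs at 9 bases; S5 differs at 8 bases. The closest is S3.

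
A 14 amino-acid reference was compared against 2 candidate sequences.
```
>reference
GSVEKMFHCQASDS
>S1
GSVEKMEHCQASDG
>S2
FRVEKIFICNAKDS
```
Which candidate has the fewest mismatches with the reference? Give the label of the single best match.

S1

Hamming distances to reference — S1: 2; S2: 6.
Smallest is S1 with 2 mismatches.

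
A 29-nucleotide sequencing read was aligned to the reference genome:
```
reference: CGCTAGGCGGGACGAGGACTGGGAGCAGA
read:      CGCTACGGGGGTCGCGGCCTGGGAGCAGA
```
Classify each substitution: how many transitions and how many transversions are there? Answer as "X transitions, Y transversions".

Transitions (purine↔purine or pyrimidine↔pyrimidine): none.
Transversions (purine↔pyrimidine): 6 G→C, 8 C→G, 12 A→T, 15 A→C, 18 A→C.

0 transitions, 5 transversions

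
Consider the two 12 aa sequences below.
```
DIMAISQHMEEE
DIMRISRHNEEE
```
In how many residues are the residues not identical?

3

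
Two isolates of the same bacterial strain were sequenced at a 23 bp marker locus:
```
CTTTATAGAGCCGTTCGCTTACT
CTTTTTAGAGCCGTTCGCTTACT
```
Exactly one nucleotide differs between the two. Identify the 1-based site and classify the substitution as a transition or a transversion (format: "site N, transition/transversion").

Site 5 changes A→T. A is a purine and T is a pyrimidine, so this is a transversion.

site 5, transversion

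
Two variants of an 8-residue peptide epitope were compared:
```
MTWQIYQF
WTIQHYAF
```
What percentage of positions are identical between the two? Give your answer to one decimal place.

Mismatches at positions 1, 3, 5, 7 (1-based): 4 of 8.
Identical positions: 4/8 = 50% → 50.0%.

50.0%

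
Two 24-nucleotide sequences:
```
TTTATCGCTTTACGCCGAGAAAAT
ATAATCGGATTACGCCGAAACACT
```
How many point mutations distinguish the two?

7

The sequences differ at bases 1, 3, 8, 9, 19, 21, 23 (1-based) — 7 in total.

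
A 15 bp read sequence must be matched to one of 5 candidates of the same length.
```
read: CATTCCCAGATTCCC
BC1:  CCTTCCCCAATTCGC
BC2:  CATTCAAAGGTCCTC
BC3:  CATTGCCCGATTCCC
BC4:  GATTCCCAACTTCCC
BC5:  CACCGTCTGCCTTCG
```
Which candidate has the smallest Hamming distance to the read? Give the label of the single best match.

BC1 differs at 4 sites; BC2 differs at 5 sites; BC3 differs at 2 sites; BC4 differs at 3 sites; BC5 differs at 9 sites. The closest is BC3.

BC3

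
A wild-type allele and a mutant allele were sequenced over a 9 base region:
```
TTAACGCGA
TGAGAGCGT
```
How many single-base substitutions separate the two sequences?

4

The sequences differ at positions 2, 4, 5, 9 (1-based) — 4 in total.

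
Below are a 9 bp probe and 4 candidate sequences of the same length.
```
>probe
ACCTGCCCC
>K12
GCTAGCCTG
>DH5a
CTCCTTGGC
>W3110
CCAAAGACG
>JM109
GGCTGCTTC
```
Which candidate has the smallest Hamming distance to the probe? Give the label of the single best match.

JM109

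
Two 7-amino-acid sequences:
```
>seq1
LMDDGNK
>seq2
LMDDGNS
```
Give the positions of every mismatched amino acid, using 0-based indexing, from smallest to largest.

Differences at position 6 (K→S).

6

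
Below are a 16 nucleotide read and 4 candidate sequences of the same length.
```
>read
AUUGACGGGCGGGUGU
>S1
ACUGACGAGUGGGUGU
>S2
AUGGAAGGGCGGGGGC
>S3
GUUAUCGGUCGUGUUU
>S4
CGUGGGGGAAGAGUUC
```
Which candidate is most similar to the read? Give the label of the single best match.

S1

S1 differs at 3 bases; S2 differs at 4 bases; S3 differs at 6 bases; S4 differs at 9 bases. The closest is S1.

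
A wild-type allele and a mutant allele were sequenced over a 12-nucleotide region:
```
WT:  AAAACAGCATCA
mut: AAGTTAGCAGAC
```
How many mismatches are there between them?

6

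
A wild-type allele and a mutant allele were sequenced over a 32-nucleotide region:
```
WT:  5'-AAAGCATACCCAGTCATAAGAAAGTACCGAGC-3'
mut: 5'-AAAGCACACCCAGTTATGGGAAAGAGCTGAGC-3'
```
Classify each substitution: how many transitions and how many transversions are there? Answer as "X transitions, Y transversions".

Mismatches (1-based):
site 7: T→C (pyrimidine→pyrimidine, transition)
site 15: C→T (pyrimidine→pyrimidine, transition)
site 18: A→G (purine→purine, transition)
site 19: A→G (purine→purine, transition)
site 25: T→A (pyrimidine→purine, transversion)
site 26: A→G (purine→purine, transition)
site 28: C→T (pyrimidine→pyrimidine, transition)

6 transitions, 1 transversion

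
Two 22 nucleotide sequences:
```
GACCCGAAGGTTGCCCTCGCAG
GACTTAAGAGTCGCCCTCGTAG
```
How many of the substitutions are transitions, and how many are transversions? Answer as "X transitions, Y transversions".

7 transitions, 0 transversions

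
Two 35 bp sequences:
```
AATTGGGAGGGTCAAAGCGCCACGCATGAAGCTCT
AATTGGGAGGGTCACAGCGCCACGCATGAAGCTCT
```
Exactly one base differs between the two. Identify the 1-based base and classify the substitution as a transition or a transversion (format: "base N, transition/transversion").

base 15, transversion

Base 15 changes A→C. A is a purine and C is a pyrimidine, so this is a transversion.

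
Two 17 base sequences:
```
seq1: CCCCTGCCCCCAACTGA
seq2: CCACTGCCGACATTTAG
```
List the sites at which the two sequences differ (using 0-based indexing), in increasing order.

Differences at site 2 (C→A), site 8 (C→G), site 9 (C→A), site 12 (A→T), site 13 (C→T), site 15 (G→A), site 16 (A→G).

2, 8, 9, 12, 13, 15, 16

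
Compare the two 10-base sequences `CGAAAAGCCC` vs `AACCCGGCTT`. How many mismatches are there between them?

8

Comparing position by position, 8 bases differ: 1 (C/A), 2 (G/A), 3 (A/C), 4 (A/C), 5 (A/C), 6 (A/G), 9 (C/T), 10 (C/T).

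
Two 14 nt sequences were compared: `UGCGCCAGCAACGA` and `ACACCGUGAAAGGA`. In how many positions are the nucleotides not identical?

Comparing position by position, 8 positions differ: 1 (U/A), 2 (G/C), 3 (C/A), 4 (G/C), 6 (C/G), 7 (A/U), 9 (C/A), 12 (C/G).

8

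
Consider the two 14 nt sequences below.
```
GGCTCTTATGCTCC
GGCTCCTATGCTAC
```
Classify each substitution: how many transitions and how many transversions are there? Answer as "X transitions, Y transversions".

1 transition, 1 transversion

Mismatches (1-based):
base 6: T→C (pyrimidine→pyrimidine, transition)
base 13: C→A (pyrimidine→purine, transversion)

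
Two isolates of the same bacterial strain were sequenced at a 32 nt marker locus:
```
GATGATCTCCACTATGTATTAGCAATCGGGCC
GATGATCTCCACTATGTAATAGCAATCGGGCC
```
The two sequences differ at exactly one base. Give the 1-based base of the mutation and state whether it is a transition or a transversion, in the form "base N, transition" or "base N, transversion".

base 19, transversion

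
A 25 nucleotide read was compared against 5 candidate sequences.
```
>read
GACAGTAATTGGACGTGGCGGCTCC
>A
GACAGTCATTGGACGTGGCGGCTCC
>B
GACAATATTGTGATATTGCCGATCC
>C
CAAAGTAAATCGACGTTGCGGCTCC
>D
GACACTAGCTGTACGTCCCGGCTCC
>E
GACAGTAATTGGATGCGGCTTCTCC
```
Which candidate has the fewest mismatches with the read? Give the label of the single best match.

A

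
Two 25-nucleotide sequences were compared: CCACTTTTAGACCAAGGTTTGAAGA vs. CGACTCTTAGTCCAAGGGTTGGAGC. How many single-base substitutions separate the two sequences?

Mismatches (1-based): position 2: C→G; position 6: T→C; position 11: A→T; position 18: T→G; position 22: A→G; position 25: A→C.

6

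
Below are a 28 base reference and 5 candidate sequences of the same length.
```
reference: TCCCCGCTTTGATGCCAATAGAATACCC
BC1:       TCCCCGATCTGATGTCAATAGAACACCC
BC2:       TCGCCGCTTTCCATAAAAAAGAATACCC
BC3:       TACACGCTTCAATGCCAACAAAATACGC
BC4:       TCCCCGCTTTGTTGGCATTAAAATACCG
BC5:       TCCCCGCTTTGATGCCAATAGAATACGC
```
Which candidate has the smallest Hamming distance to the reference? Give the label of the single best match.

BC5

BC1 differs at 4 positions; BC2 differs at 8 positions; BC3 differs at 7 positions; BC4 differs at 5 positions; BC5 differs at 1 position. The closest is BC5.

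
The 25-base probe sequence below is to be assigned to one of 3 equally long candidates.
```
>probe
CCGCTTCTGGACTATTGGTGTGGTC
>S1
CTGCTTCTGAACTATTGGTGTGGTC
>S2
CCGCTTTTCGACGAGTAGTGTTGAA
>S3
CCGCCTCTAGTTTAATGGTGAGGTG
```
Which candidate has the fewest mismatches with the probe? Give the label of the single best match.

S1 differs at 2 bases; S2 differs at 8 bases; S3 differs at 7 bases. The closest is S1.

S1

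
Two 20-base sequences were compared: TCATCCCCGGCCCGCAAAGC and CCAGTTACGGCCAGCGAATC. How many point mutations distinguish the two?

8

Comparing position by position, 8 positions differ: 1 (T/C), 4 (T/G), 5 (C/T), 6 (C/T), 7 (C/A), 13 (C/A), 16 (A/G), 19 (G/T).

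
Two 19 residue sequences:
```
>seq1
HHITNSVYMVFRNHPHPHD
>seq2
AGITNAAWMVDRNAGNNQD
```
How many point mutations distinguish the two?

11

The sequences differ at positions 1, 2, 6, 7, 8, 11, 14, 15, 16, 17, 18 (1-based) — 11 in total.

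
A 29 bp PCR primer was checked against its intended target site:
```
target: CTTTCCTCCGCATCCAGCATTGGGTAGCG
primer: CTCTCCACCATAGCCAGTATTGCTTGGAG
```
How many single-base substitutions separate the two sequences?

10

The sequences differ at bases 3, 7, 10, 11, 13, 18, 23, 24, 26, 28 (1-based) — 10 in total.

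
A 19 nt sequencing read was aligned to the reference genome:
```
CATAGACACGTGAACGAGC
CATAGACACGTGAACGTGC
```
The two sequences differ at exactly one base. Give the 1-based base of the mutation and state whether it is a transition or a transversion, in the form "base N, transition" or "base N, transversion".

base 17, transversion

The sequences differ only at base 17: A→T (purine→pyrimidine), a transversion.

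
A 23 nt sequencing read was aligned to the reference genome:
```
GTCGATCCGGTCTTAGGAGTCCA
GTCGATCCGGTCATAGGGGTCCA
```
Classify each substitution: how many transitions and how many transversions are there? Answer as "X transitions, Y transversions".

Transitions (purine↔purine or pyrimidine↔pyrimidine): 18 A→G.
Transversions (purine↔pyrimidine): 13 T→A.

1 transition, 1 transversion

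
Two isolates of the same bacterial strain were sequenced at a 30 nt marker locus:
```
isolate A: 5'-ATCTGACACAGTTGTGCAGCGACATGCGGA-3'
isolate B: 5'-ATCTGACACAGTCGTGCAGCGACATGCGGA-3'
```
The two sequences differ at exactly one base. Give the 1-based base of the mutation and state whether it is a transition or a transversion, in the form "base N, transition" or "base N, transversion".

base 13, transition

Base 13 changes T→C. T is a pyrimidine and C is a pyrimidine, so this is a transition.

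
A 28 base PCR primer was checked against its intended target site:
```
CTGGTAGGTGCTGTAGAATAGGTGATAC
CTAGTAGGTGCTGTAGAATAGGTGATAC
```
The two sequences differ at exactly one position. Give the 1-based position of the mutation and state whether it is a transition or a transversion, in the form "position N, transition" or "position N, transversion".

The sequences differ only at position 3: G→A (purine→purine), a transition.

position 3, transition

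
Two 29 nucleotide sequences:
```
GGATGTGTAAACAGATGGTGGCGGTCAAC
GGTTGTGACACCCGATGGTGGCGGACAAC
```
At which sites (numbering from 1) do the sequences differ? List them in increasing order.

Scanning 1-based: 3: A/T; 8: T/A; 9: A/C; 11: A/C; 13: A/C; 25: T/A.

3, 8, 9, 11, 13, 25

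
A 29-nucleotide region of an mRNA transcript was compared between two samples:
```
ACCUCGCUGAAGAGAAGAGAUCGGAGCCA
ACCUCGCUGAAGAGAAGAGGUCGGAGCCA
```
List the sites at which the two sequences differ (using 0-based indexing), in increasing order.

Differences at site 19 (A→G).

19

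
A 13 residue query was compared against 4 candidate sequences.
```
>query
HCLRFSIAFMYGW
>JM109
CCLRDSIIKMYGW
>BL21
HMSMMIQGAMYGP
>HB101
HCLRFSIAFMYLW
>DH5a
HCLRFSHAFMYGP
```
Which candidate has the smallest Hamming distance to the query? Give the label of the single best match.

Hamming distances to query — JM109: 4; BL21: 9; HB101: 1; DH5a: 2.
Smallest is HB101 with 1 mismatch.

HB101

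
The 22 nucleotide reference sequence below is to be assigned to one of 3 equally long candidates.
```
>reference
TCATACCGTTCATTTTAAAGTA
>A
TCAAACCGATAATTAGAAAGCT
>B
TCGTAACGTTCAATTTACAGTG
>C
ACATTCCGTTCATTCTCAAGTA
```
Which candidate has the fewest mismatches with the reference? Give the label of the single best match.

Hamming distances to reference — A: 7; B: 5; C: 4.
Smallest is C with 4 mismatches.

C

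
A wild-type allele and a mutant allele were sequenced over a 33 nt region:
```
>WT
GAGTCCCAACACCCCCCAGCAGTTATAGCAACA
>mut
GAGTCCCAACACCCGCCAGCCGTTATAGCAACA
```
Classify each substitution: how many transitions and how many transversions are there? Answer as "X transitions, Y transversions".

Transitions (purine↔purine or pyrimidine↔pyrimidine): none.
Transversions (purine↔pyrimidine): 15 C→G, 21 A→C.

0 transitions, 2 transversions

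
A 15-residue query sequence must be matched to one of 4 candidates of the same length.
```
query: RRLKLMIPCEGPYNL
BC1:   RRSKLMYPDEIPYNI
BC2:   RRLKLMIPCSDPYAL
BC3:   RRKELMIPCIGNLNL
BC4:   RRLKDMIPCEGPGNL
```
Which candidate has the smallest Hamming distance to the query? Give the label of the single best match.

BC4

Hamming distances to query — BC1: 5; BC2: 3; BC3: 5; BC4: 2.
Smallest is BC4 with 2 mismatches.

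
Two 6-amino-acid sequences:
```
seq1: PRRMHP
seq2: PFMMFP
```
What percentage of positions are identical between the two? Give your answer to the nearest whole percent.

Mismatches at positions 2, 3, 5 (1-based): 3 of 6.
Identical positions: 3/6 = 50% → 50%.

50%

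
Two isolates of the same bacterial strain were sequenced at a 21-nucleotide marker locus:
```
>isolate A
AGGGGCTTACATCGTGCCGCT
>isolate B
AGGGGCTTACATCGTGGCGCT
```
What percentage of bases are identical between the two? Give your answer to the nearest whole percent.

95%

1 position differs (17), so 20 of 21 match: 20/21 = 95.24%.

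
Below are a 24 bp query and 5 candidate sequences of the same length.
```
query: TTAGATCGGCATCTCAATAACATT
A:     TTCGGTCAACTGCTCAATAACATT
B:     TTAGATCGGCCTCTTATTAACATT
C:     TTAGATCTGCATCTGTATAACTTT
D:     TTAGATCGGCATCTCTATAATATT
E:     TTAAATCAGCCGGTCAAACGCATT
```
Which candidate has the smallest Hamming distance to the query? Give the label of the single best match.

D

Hamming distances to query — A: 6; B: 3; C: 4; D: 2; E: 8.
Smallest is D with 2 mismatches.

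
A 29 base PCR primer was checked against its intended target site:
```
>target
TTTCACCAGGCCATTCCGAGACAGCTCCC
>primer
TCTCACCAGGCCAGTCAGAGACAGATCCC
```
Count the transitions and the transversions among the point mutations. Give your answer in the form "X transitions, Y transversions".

Transitions (purine↔purine or pyrimidine↔pyrimidine): 2 T→C.
Transversions (purine↔pyrimidine): 14 T→G, 17 C→A, 25 C→A.

1 transition, 3 transversions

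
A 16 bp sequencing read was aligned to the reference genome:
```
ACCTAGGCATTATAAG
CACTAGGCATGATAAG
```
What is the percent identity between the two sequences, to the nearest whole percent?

3 positions differ (1, 2, 11), so 13 of 16 match: 13/16 = 81.25%.

81%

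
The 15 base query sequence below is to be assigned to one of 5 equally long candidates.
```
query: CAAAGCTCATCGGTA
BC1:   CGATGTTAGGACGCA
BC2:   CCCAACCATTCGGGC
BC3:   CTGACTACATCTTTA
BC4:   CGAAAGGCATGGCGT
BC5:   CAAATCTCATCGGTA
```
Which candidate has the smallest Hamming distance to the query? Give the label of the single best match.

BC1 differs at 9 bases; BC2 differs at 8 bases; BC3 differs at 7 bases; BC4 differs at 8 bases; BC5 differs at 1 base. The closest is BC5.

BC5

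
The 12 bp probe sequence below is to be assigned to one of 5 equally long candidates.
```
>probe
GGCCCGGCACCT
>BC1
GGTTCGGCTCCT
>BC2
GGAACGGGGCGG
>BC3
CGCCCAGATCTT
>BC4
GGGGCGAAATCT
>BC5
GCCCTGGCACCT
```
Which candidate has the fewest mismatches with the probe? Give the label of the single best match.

BC5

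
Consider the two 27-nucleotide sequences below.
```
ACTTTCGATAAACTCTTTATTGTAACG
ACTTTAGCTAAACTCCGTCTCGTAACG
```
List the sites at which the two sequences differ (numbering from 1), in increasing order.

6, 8, 16, 17, 19, 21

Scanning 1-based: 6: C/A; 8: A/C; 16: T/C; 17: T/G; 19: A/C; 21: T/C.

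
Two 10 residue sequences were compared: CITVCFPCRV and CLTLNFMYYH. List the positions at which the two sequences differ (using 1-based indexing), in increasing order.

2, 4, 5, 7, 8, 9, 10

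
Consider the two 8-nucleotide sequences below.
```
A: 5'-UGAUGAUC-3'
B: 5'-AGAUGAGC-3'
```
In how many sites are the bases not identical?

Mismatches (1-based): site 1: U→A; site 7: U→G.

2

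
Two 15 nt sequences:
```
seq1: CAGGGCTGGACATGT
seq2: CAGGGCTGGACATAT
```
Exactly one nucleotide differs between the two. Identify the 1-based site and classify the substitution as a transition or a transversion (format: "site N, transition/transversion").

site 14, transition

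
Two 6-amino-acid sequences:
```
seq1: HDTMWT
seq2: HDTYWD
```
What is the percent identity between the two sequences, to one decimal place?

Mismatches at positions 4, 6 (1-based): 2 of 6.
Identical positions: 4/6 = 66.67% → 66.7%.

66.7%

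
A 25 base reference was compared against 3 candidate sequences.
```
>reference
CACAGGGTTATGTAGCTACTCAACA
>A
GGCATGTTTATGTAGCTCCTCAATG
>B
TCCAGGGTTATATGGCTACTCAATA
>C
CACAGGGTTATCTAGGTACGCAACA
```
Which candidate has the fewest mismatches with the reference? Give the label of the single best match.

Hamming distances to reference — A: 7; B: 5; C: 3.
Smallest is C with 3 mismatches.

C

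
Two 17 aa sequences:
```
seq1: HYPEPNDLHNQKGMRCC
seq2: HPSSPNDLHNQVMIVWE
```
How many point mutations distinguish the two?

The sequences differ at residues 2, 3, 4, 12, 13, 14, 15, 16, 17 (1-based) — 9 in total.

9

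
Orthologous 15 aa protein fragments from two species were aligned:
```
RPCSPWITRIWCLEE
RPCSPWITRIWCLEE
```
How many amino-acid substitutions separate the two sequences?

No positions differ; the sequences are identical.

0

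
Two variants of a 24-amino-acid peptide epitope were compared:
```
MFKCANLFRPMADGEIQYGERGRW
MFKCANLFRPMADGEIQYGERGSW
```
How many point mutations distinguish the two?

1

Comparing position by position, 1 position differs: 23 (R/S).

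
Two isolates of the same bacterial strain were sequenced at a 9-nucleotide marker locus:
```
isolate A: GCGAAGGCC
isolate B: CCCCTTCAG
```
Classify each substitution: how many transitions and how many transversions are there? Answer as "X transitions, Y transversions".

Transitions (purine↔purine or pyrimidine↔pyrimidine): none.
Transversions (purine↔pyrimidine): 1 G→C, 3 G→C, 4 A→C, 5 A→T, 6 G→T, 7 G→C, 8 C→A, 9 C→G.

0 transitions, 8 transversions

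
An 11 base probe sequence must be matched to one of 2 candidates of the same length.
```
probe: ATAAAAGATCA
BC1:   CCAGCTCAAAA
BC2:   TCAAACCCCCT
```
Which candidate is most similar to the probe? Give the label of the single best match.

BC2

Hamming distances to probe — BC1: 8; BC2: 7.
Smallest is BC2 with 7 mismatches.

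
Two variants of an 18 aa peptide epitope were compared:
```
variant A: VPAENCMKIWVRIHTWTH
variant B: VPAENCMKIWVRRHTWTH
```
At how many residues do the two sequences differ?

Mismatches (1-based): residue 13: I→R.

1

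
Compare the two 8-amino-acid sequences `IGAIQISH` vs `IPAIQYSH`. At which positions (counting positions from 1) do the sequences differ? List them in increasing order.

Differences at position 2 (G→P), position 6 (I→Y).

2, 6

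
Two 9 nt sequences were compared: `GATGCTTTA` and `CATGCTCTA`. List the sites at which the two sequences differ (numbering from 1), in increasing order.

1, 7

Scanning 1-based: 1: G/C; 7: T/C.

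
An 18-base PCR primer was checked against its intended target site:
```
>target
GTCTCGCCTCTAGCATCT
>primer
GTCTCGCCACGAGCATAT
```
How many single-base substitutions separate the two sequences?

Mismatches (1-based): position 9: T→A; position 11: T→G; position 17: C→A.

3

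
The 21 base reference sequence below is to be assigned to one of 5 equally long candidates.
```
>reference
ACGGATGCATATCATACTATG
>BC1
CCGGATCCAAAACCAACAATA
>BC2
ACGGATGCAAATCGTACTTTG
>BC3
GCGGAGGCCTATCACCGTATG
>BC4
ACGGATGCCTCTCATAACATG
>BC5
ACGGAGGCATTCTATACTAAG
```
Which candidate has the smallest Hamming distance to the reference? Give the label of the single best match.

BC1 differs at 8 sites; BC2 differs at 3 sites; BC3 differs at 6 sites; BC4 differs at 4 sites; BC5 differs at 5 sites. The closest is BC2.

BC2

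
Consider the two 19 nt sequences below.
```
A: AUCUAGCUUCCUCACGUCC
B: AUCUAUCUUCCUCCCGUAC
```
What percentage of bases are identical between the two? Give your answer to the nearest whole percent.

84%

Mismatches at positions 6, 14, 18 (1-based): 3 of 19.
Identical positions: 16/19 = 84.21% → 84%.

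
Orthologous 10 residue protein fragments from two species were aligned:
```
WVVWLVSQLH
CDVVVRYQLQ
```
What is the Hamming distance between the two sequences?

Comparing position by position, 7 residues differ: 1 (W/C), 2 (V/D), 4 (W/V), 5 (L/V), 6 (V/R), 7 (S/Y), 10 (H/Q).

7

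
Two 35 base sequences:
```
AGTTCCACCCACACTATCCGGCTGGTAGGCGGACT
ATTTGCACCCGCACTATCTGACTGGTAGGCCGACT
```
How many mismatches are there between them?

The sequences differ at positions 2, 5, 11, 19, 21, 31 (1-based) — 6 in total.

6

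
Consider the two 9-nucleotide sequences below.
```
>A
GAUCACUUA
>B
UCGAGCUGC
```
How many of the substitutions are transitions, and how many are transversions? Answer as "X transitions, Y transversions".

1 transition, 6 transversions

Mismatches (1-based):
position 1: G→U (purine→pyrimidine, transversion)
position 2: A→C (purine→pyrimidine, transversion)
position 3: U→G (pyrimidine→purine, transversion)
position 4: C→A (pyrimidine→purine, transversion)
position 5: A→G (purine→purine, transition)
position 8: U→G (pyrimidine→purine, transversion)
position 9: A→C (purine→pyrimidine, transversion)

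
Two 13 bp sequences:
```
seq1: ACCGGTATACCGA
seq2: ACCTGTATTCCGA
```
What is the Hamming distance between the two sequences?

Comparing position by position, 2 bases differ: 4 (G/T), 9 (A/T).

2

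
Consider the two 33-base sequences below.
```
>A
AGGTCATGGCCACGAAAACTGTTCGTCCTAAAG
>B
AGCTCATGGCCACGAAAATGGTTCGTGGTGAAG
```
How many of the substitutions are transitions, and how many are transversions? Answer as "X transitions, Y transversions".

2 transitions, 4 transversions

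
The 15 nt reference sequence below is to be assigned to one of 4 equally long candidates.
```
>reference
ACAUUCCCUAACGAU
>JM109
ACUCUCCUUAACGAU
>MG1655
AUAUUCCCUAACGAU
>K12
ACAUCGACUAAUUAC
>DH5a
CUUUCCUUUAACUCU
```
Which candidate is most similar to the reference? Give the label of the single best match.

MG1655

JM109 differs at 3 sites; MG1655 differs at 1 site; K12 differs at 6 sites; DH5a differs at 8 sites. The closest is MG1655.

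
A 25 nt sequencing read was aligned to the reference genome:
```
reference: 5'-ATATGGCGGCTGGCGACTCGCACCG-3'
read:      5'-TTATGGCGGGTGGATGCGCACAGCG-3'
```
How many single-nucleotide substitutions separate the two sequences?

Comparing position by position, 8 sites differ: 1 (A/T), 10 (C/G), 14 (C/A), 15 (G/T), 16 (A/G), 18 (T/G), 20 (G/A), 23 (C/G).

8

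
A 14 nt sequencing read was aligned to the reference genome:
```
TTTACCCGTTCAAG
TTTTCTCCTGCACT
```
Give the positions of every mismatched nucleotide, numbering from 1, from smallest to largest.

Differences at position 4 (A→T), position 6 (C→T), position 8 (G→C), position 10 (T→G), position 13 (A→C), position 14 (G→T).

4, 6, 8, 10, 13, 14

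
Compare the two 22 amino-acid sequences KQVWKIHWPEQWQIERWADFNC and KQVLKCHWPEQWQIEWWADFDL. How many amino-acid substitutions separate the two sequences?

5

Comparing position by position, 5 residues differ: 4 (W/L), 6 (I/C), 16 (R/W), 21 (N/D), 22 (C/L).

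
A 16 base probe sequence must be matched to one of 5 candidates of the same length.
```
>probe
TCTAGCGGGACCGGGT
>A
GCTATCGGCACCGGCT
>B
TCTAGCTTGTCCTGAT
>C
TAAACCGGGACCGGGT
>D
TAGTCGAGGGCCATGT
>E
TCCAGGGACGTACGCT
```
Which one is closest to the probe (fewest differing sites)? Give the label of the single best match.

A differs at 4 sites; B differs at 5 sites; C differs at 3 sites; D differs at 9 sites; E differs at 9 sites. The closest is C.

C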